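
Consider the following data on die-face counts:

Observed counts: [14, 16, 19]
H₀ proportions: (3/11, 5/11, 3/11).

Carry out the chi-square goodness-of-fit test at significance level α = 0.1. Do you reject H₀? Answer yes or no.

n = 49; E_i = n·p_i = [13.36, 22.27, 13.36]
χ² = (14−13.36)²/13.36 + (16−22.27)²/22.27 + (19−13.36)²/13.36 = 4.1741
df = 2
p-value (upper-tail) = 0.12405
At α=0.1: p ≥ α → fail to reject H₀

reject H₀: no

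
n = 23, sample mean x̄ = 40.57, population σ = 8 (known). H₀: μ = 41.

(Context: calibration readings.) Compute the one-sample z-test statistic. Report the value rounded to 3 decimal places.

test statistic = -0.258

SE = σ/√n = 8/√23 = 1.6681
z = (x̄−μ₀)/SE = (40.57−41)/1.6681 = -0.2578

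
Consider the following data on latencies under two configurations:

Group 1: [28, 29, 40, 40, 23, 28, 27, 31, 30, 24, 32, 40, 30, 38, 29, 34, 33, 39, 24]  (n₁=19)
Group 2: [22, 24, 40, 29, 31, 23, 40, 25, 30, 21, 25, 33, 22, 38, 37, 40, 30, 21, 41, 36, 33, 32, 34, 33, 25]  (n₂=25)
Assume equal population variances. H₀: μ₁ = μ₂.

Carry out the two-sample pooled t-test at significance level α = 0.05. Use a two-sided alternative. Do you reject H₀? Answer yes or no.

reject H₀: no

x̄₁=31.526, s₁=5.631, n₁=19
x̄₂=30.600, s₂=6.646, n₂=25
s_p² = [18·5.631² + 24·6.646²]/42 = 38.8271
SE = √(s_p²·(1/19+1/25)) = 1.8965
t = (31.526−30.600)/1.8965 = 0.4884
df = 42
p-value (two-sided) = 0.62778
At α=0.05: p ≥ α → fail to reject H₀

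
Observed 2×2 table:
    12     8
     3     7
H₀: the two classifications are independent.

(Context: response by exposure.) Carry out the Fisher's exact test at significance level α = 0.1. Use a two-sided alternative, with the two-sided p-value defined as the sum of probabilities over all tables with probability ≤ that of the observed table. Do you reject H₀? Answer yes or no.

Margins: r₁=20, r₂=10, c₁=15, c₂=15, n=30
p_obs = C(20,12)·C(10,3)/C(30,15); sum pmf over tables with pmf ≤ p_obs
p-value (two-sided) = 0.24508
At α=0.1: p ≥ α → fail to reject H₀

reject H₀: no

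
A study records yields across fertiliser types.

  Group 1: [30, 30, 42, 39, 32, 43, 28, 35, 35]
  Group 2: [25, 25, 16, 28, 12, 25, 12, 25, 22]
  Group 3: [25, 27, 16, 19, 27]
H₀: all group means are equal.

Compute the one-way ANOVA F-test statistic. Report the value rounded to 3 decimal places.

test statistic = 15.034

Group means [34.89, 21.11, 22.80], grand mean 26.870
SSB = Σnᵢ(x̄ᵢ−x̄)² = 960.031; SSW = ΣΣ(x−x̄ᵢ)² = 638.578
MSB = 960.031/2 = 480.0155; MSW = 638.578/20 = 31.9289
F = MSB/MSW = 15.0339
df = (2, 20)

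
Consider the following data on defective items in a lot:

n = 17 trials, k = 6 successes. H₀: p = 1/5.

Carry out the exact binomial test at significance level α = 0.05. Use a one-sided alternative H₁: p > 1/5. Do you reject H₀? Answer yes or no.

reject H₀: no

Exact binomial: n=17, k=6, p₀=1/5=0.2000
P(X≥6) from Σ C(n,i)·p₀^i·(1−p₀)^(n−i)
p-value (one-sided, H₁ greater) = 0.10570
At α=0.05: p ≥ α → fail to reject H₀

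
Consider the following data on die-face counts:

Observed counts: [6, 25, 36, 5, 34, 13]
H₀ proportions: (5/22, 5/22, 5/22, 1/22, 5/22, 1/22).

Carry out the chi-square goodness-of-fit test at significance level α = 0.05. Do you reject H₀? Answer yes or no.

n = 119; E_i = n·p_i = [27.05, 27.05, 27.05, 5.41, 27.05, 5.41]
χ² = (6−27.05)²/27.05 + (25−27.05)²/27.05 + (36−27.05)²/27.05 + (5−5.41)²/5.41 + (34−27.05)²/27.05 + (13−5.41)²/5.41 = 31.9681
df = 5
p-value (upper-tail) = 0.00001
At α=0.05: p < α → reject H₀

reject H₀: yes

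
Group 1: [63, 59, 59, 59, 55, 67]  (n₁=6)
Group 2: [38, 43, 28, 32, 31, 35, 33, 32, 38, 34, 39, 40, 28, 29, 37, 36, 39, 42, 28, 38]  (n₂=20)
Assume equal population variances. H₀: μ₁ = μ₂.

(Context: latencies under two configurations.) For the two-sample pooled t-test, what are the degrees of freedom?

df = n₁ + n₂ − 2 = 6 + 20 − 2 = 24

degrees of freedom = 24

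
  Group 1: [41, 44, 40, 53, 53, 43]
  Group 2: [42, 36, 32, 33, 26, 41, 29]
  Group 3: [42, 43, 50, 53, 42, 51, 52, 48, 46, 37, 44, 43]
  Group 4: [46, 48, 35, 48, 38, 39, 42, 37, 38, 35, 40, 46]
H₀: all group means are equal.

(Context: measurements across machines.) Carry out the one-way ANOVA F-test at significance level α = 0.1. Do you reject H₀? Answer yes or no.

reject H₀: yes

Group means [45.67, 34.14, 45.92, 41.00], grand mean 42.054
SSB = Σnᵢ(x̄ᵢ−x̄)² = 708.785; SSW = ΣΣ(x−x̄ᵢ)² = 907.107
MSB = 708.785/3 = 236.2616; MSW = 907.107/33 = 27.4881
F = MSB/MSW = 8.5951
df = (3, 33)
p-value (upper-tail) = 0.00023
At α=0.1: p < α → reject H₀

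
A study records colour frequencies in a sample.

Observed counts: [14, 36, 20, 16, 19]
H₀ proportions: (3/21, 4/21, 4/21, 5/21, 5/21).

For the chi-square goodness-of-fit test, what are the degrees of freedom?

df = k − 1 = 5 − 1 = 4

degrees of freedom = 4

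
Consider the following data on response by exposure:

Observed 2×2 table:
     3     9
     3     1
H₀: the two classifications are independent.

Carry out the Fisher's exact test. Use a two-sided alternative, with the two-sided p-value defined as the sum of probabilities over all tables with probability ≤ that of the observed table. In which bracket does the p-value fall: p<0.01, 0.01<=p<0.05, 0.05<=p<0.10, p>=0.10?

p-value bracket: p>=0.10

Margins: r₁=12, r₂=4, c₁=6, c₂=10, n=16
p_obs = C(12,3)·C(4,3)/C(16,6); sum pmf over tables with pmf ≤ p_obs
p-value (two-sided) = 0.11813
→ bracket: p>=0.10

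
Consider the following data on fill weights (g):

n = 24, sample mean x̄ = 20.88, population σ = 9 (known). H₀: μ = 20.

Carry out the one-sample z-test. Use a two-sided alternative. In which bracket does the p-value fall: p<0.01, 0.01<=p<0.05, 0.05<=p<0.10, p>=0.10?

p-value bracket: p>=0.10

SE = σ/√n = 9/√24 = 1.8371
z = (x̄−μ₀)/SE = (20.88−20)/1.8371 = 0.4790
p-value (two-sided) = 0.63193
→ bracket: p>=0.10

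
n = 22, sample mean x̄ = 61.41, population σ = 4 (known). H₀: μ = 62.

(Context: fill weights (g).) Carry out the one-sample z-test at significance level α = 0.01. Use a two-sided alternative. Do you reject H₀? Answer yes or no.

SE = σ/√n = 4/√22 = 0.8528
z = (x̄−μ₀)/SE = (61.41−62)/0.8528 = -0.6918
p-value (two-sided) = 0.48904
At α=0.01: p ≥ α → fail to reject H₀

reject H₀: no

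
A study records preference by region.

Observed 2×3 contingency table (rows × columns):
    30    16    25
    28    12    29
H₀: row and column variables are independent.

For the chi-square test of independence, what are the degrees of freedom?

degrees of freedom = 2

df = (r−1)(c−1) = (2−1)·(3−1) = 2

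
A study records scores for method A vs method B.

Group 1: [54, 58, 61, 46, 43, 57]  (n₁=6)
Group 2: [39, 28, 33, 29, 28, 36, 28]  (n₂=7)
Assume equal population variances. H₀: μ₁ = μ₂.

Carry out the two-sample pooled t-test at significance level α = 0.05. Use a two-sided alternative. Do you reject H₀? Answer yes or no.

x̄₁=53.167, s₁=7.139, n₁=6
x̄₂=31.571, s₂=4.504, n₂=7
s_p² = [5·7.139² + 6·4.504²]/11 = 34.2316
SE = √(s_p²·(1/6+1/7)) = 3.2551
t = (53.167−31.571)/3.2551 = 6.6343
df = 11
p-value (two-sided) = 0.00004
At α=0.05: p < α → reject H₀

reject H₀: yes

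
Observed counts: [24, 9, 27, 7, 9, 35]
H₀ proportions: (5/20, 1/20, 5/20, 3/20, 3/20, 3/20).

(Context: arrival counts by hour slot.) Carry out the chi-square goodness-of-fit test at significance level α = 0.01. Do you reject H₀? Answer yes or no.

reject H₀: yes

n = 111; E_i = n·p_i = [27.75, 5.55, 27.75, 16.65, 16.65, 16.65]
χ² = (24−27.75)²/27.75 + (9−5.55)²/5.55 + (27−27.75)²/27.75 + (7−16.65)²/16.65 + (9−16.65)²/16.65 + (35−16.65)²/16.65 = 32.0030
df = 5
p-value (upper-tail) = 0.00001
At α=0.01: p < α → reject H₀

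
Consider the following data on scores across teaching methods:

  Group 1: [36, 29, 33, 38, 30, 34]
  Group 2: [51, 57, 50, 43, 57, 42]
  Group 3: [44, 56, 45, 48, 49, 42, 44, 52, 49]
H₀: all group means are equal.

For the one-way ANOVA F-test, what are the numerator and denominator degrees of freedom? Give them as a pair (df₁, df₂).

k = 3 groups, N = 21 total
df = (k−1, N−k) = (3−1, 21−3) = (2, 18)

degrees of freedom = [2, 18]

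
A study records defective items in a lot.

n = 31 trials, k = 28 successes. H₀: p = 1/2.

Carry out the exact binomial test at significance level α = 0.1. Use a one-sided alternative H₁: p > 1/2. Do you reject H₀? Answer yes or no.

reject H₀: yes

Exact binomial: n=31, k=28, p₀=1/2=0.5000
P(X≥28) from Σ C(n,i)·p₀^i·(1−p₀)^(n−i)
p-value (one-sided, H₁ greater) = 0.00000
At α=0.1: p < α → reject H₀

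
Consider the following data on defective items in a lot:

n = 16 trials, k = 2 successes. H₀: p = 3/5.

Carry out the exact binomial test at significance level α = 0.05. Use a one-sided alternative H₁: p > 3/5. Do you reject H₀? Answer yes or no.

Exact binomial: n=16, k=2, p₀=3/5=0.6000
P(X≥2) from Σ C(n,i)·p₀^i·(1−p₀)^(n−i)
p-value (one-sided, H₁ greater) = 0.99999
At α=0.05: p ≥ α → fail to reject H₀

reject H₀: no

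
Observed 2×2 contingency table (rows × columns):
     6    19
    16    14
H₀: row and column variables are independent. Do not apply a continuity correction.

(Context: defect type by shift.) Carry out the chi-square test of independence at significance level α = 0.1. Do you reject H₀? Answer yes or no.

Row totals [25, 30], col totals [22, 33], n=55
χ² = (6−10.00)²/10.00 + (19−15.00)²/15.00 + (16−12.00)²/12.00 + (14−18.00)²/18.00 = 4.8889
df = 1
p-value (upper-tail) = 0.02703
At α=0.1: p < α → reject H₀

reject H₀: yes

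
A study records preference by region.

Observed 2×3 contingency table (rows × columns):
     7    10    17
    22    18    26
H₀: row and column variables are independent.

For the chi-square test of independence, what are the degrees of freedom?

df = (r−1)(c−1) = (2−1)·(3−1) = 2

degrees of freedom = 2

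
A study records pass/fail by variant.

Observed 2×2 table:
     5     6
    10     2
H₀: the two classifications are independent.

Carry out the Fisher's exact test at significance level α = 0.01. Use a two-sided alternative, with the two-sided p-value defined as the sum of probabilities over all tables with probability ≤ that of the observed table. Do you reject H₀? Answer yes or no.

Margins: r₁=11, r₂=12, c₁=15, c₂=8, n=23
p_obs = C(11,5)·C(12,10)/C(23,15); sum pmf over tables with pmf ≤ p_obs
p-value (two-sided) = 0.08938
At α=0.01: p ≥ α → fail to reject H₀

reject H₀: no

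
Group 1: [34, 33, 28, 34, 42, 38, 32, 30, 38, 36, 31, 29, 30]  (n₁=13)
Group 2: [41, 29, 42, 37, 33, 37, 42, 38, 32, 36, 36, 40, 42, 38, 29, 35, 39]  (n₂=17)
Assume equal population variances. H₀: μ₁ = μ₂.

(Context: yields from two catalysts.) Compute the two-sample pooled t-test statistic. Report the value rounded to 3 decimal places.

x̄₁=33.462, s₁=4.115, n₁=13
x̄₂=36.824, s₂=4.187, n₂=17
s_p² = [12·4.115² + 16·4.187²]/28 = 17.2750
SE = √(s_p²·(1/13+1/17)) = 1.5313
t = (33.462−36.824)/1.5313 = -2.1954
df = 28

test statistic = -2.195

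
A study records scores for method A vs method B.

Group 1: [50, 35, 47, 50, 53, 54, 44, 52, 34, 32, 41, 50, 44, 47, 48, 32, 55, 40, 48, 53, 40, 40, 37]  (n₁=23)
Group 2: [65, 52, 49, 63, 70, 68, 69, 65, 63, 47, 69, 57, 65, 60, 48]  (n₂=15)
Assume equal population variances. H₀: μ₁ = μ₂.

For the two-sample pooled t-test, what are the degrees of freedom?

df = n₁ + n₂ − 2 = 23 + 15 − 2 = 36

degrees of freedom = 36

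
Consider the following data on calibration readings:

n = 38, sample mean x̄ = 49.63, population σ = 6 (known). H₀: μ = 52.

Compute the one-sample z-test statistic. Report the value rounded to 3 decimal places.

test statistic = -2.435

SE = σ/√n = 6/√38 = 0.9733
z = (x̄−μ₀)/SE = (49.63−52)/0.9733 = -2.4349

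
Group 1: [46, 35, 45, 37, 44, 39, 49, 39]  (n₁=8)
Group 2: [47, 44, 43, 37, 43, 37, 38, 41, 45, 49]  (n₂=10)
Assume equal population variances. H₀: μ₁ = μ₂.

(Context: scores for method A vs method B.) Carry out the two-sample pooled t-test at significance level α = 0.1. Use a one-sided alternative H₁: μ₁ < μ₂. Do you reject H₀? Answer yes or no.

reject H₀: no

x̄₁=41.750, s₁=4.921, n₁=8
x̄₂=42.400, s₂=4.142, n₂=10
s_p² = [7·4.921² + 9·4.142²]/16 = 20.2437
SE = √(s_p²·(1/8+1/10)) = 2.1342
t = (41.750−42.400)/2.1342 = -0.3046
df = 16
p-value (one-sided, H₁ less) = 0.38231
At α=0.1: p ≥ α → fail to reject H₀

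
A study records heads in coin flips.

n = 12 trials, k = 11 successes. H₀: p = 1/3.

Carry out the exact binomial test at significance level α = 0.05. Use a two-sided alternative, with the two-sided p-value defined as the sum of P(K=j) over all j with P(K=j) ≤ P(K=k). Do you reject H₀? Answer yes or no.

reject H₀: yes

Exact binomial: n=12, k=11, p₀=1/3=0.3333
P(X=j) = C(n,j)·p₀^j·(1−p₀)^(n−j); p = Σ P(X=j) over j with P(X=j) ≤ P(X=11)
p-value (two-sided) = 0.00005
At α=0.05: p < α → reject H₀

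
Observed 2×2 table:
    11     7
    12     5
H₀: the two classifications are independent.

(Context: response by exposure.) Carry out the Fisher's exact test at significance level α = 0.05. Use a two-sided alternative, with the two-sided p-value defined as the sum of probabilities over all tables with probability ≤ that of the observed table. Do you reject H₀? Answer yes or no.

Margins: r₁=18, r₂=17, c₁=23, c₂=12, n=35
p_obs = C(18,11)·C(17,12)/C(35,23); sum pmf over tables with pmf ≤ p_obs
p-value (two-sided) = 0.72467
At α=0.05: p ≥ α → fail to reject H₀

reject H₀: no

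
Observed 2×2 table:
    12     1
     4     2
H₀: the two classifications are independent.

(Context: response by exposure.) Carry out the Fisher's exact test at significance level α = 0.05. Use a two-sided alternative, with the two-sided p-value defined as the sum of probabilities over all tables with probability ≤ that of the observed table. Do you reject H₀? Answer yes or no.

reject H₀: no

Margins: r₁=13, r₂=6, c₁=16, c₂=3, n=19
p_obs = C(13,12)·C(6,4)/C(19,16); sum pmf over tables with pmf ≤ p_obs
p-value (two-sided) = 0.22188
At α=0.05: p ≥ α → fail to reject H₀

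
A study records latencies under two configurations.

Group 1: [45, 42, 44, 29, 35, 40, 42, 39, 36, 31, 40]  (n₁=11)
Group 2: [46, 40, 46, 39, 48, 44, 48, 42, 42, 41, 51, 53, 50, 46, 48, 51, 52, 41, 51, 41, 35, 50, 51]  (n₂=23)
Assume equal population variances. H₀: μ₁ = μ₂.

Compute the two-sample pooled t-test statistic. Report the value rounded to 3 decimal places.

test statistic = -4.038

x̄₁=38.455, s₁=5.165, n₁=11
x̄₂=45.913, s₂=4.981, n₂=23
s_p² = [10·5.165² + 22·4.981²]/32 = 25.3923
SE = √(s_p²·(1/11+1/23)) = 1.8473
t = (38.455−45.913)/1.8473 = -4.0376
df = 32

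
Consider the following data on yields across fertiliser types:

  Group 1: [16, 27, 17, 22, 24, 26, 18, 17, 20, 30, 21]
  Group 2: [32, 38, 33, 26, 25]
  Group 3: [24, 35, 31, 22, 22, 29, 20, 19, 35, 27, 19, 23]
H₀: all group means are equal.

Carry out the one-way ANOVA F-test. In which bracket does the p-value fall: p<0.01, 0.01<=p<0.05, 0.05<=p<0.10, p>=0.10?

Group means [21.64, 30.80, 25.50], grand mean 24.929
SSB = Σnᵢ(x̄ᵢ−x̄)² = 295.512; SSW = ΣΣ(x−x̄ᵢ)² = 702.345
MSB = 295.512/2 = 147.7558; MSW = 702.345/25 = 28.0938
F = MSB/MSW = 5.2594
df = (2, 25)
p-value (upper-tail) = 0.01240
→ bracket: 0.01<=p<0.05

p-value bracket: 0.01<=p<0.05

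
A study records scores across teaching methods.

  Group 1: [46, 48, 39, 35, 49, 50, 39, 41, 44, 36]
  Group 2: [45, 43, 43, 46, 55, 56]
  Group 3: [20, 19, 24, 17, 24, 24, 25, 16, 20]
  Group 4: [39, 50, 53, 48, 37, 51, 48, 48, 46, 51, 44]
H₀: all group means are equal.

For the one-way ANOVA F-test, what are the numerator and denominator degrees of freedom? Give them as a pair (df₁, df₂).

degrees of freedom = [3, 32]

k = 4 groups, N = 36 total
df = (k−1, N−k) = (4−1, 36−4) = (3, 32)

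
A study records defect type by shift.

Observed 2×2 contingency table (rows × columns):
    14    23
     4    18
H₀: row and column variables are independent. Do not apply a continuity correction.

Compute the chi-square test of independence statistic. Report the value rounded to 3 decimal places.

test statistic = 2.514

Row totals [37, 22], col totals [18, 41], n=59
χ² = (14−11.29)²/11.29 + (23−25.71)²/25.71 + (4−6.71)²/6.71 + (18−15.29)²/15.29 = 2.5143
df = 1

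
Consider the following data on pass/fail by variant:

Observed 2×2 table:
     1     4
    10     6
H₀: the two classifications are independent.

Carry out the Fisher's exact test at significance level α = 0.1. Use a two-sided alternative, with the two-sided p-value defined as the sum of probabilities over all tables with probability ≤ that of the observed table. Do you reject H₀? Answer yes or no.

Margins: r₁=5, r₂=16, c₁=11, c₂=10, n=21
p_obs = C(5,1)·C(16,10)/C(21,11); sum pmf over tables with pmf ≤ p_obs
p-value (two-sided) = 0.14861
At α=0.1: p ≥ α → fail to reject H₀

reject H₀: no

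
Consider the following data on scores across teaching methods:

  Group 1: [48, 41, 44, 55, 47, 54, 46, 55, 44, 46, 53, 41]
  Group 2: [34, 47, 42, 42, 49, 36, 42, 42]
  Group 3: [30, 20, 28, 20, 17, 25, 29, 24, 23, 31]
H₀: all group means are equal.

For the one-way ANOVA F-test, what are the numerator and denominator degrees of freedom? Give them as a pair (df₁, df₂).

degrees of freedom = [2, 27]

k = 3 groups, N = 30 total
df = (k−1, N−k) = (3−1, 30−3) = (2, 27)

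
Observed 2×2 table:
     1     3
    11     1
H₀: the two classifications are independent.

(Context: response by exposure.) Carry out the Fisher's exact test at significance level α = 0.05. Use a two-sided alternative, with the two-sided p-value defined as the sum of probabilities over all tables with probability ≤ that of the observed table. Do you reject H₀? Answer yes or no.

Margins: r₁=4, r₂=12, c₁=12, c₂=4, n=16
p_obs = C(4,1)·C(12,11)/C(16,12); sum pmf over tables with pmf ≤ p_obs
p-value (two-sided) = 0.02692
At α=0.05: p < α → reject H₀

reject H₀: yes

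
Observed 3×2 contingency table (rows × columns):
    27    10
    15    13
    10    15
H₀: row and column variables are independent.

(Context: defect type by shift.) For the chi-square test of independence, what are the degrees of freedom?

df = (r−1)(c−1) = (3−1)·(2−1) = 2

degrees of freedom = 2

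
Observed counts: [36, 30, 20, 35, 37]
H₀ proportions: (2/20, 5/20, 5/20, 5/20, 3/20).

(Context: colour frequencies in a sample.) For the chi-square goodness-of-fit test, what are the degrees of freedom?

degrees of freedom = 4

df = k − 1 = 5 − 1 = 4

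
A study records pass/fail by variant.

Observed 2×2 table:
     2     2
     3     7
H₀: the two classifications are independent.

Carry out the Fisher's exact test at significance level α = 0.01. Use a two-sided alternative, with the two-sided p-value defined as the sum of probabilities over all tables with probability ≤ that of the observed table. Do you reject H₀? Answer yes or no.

Margins: r₁=4, r₂=10, c₁=5, c₂=9, n=14
p_obs = C(4,2)·C(10,3)/C(14,5); sum pmf over tables with pmf ≤ p_obs
p-value (two-sided) = 0.58042
At α=0.01: p ≥ α → fail to reject H₀

reject H₀: no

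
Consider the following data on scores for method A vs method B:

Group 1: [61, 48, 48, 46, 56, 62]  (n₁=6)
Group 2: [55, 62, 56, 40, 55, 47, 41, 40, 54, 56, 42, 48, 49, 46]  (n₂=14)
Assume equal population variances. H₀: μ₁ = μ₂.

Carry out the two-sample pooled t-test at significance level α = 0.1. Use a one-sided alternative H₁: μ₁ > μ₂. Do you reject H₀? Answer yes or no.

x̄₁=53.500, s₁=7.092, n₁=6
x̄₂=49.357, s₂=7.078, n₂=14
s_p² = [5·7.092² + 13·7.078²]/18 = 50.1508
SE = √(s_p²·(1/6+1/14)) = 3.4555
t = (53.500−49.357)/3.4555 = 1.1989
df = 18
p-value (one-sided, H₁ greater) = 0.12305
At α=0.1: p ≥ α → fail to reject H₀

reject H₀: no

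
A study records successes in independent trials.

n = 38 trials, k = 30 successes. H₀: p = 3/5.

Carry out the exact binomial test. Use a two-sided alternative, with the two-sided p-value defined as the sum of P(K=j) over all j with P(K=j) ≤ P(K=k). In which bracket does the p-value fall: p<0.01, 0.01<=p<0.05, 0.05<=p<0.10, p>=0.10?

Exact binomial: n=38, k=30, p₀=3/5=0.6000
P(X=j) = C(n,j)·p₀^j·(1−p₀)^(n−j); p = Σ P(X=j) over j with P(X=j) ≤ P(X=30)
p-value (two-sided) = 0.01946
→ bracket: 0.01<=p<0.05

p-value bracket: 0.01<=p<0.05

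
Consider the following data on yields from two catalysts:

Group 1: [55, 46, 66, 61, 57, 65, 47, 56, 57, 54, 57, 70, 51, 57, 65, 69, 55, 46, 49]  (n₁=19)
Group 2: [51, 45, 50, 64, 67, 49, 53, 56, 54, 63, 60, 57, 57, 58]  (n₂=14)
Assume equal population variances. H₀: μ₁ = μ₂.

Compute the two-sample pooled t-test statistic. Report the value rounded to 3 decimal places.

x̄₁=57.000, s₁=7.446, n₁=19
x̄₂=56.000, s₂=6.202, n₂=14
s_p² = [18·7.446² + 13·6.202²]/31 = 48.3226
SE = √(s_p²·(1/19+1/14)) = 2.4484
t = (57.000−56.000)/2.4484 = 0.4084
df = 31

test statistic = 0.408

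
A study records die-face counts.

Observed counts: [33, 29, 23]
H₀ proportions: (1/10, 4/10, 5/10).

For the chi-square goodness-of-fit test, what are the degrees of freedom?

df = k − 1 = 3 − 1 = 2

degrees of freedom = 2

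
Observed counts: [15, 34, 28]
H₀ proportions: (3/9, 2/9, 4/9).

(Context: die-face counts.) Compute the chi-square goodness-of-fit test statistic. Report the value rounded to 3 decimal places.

n = 77; E_i = n·p_i = [25.67, 17.11, 34.22]
χ² = (15−25.67)²/25.67 + (34−17.11)²/17.11 + (28−34.22)²/34.22 = 22.2338
df = 2

test statistic = 22.234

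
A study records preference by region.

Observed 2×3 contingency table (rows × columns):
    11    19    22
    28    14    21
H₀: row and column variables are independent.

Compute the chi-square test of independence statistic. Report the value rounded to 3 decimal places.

test statistic = 7.205

Row totals [52, 63], col totals [39, 33, 43], n=115
χ² = (11−17.63)²/17.63 + (19−14.92)²/14.92 + (22−19.44)²/19.44 + (28−21.37)²/21.37 + (14−18.08)²/18.08 + (21−23.56)²/23.56 = 7.2048
df = 2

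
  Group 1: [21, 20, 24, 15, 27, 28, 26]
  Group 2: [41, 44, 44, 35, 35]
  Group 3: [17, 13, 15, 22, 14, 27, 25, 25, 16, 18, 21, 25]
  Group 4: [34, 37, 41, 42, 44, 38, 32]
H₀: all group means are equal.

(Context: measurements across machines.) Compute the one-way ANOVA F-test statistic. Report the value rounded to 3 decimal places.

test statistic = 36.675

Group means [23.00, 39.80, 19.83, 38.29], grand mean 27.935
SSB = Σnᵢ(x̄ᵢ−x̄)² = 2411.976; SSW = ΣΣ(x−x̄ᵢ)² = 591.895
MSB = 2411.976/3 = 803.9919; MSW = 591.895/27 = 21.9220
F = MSB/MSW = 36.6750
df = (3, 27)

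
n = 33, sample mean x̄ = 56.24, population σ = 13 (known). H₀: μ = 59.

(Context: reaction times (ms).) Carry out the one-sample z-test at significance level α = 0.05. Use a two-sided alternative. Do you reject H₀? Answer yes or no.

reject H₀: no

SE = σ/√n = 13/√33 = 2.2630
z = (x̄−μ₀)/SE = (56.24−59)/2.2630 = -1.2196
p-value (two-sided) = 0.22261
At α=0.05: p ≥ α → fail to reject H₀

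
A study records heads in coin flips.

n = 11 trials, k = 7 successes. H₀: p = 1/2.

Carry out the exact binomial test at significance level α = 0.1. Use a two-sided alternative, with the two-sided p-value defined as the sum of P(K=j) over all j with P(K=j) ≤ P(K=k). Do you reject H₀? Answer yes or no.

Exact binomial: n=11, k=7, p₀=1/2=0.5000
P(X=j) = C(n,j)·p₀^j·(1−p₀)^(n−j); p = Σ P(X=j) over j with P(X=j) ≤ P(X=7)
p-value (two-sided) = 0.54883
At α=0.1: p ≥ α → fail to reject H₀

reject H₀: no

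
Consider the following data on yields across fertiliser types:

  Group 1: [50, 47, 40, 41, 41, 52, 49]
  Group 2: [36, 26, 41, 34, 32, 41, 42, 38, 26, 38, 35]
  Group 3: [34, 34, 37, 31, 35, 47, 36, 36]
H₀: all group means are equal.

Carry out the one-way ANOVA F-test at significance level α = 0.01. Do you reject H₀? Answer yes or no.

reject H₀: yes

Group means [45.71, 35.36, 36.25], grand mean 38.423
SSB = Σnᵢ(x̄ᵢ−x̄)² = 512.872; SSW = ΣΣ(x−x̄ᵢ)² = 613.474
MSB = 512.872/2 = 256.4361; MSW = 613.474/23 = 26.6728
F = MSB/MSW = 9.6141
df = (2, 23)
p-value (upper-tail) = 0.00092
At α=0.01: p < α → reject H₀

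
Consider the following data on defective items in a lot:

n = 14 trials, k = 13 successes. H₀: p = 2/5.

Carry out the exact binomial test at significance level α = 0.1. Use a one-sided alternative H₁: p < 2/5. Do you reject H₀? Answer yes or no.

Exact binomial: n=14, k=13, p₀=2/5=0.4000
P(X≤13) from Σ C(n,i)·p₀^i·(1−p₀)^(n−i)
p-value (one-sided, H₁ less) = 1.00000
At α=0.1: p ≥ α → fail to reject H₀

reject H₀: no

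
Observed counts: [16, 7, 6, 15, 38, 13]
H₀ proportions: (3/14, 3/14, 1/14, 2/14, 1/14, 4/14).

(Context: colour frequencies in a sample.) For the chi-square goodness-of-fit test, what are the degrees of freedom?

df = k − 1 = 6 − 1 = 5

degrees of freedom = 5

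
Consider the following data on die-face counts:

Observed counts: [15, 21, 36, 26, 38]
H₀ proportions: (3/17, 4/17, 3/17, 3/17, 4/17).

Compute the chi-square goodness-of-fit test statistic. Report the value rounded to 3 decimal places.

test statistic = 14.448

n = 136; E_i = n·p_i = [24.00, 32.00, 24.00, 24.00, 32.00]
χ² = (15−24.00)²/24.00 + (21−32.00)²/32.00 + (36−24.00)²/24.00 + (26−24.00)²/24.00 + (38−32.00)²/32.00 = 14.4479
df = 4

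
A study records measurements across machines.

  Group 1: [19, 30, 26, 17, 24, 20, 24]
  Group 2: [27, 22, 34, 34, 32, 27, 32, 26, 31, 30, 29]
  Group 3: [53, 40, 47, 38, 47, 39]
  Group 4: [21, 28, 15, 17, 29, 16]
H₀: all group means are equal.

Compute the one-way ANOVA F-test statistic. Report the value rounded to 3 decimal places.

Group means [22.86, 29.45, 44.00, 21.00], grand mean 29.133
SSB = Σnᵢ(x̄ᵢ−x̄)² = 1999.882; SSW = ΣΣ(x−x̄ᵢ)² = 623.584
MSB = 1999.882/3 = 666.6274; MSW = 623.584/26 = 23.9840
F = MSB/MSW = 27.7947
df = (3, 26)

test statistic = 27.795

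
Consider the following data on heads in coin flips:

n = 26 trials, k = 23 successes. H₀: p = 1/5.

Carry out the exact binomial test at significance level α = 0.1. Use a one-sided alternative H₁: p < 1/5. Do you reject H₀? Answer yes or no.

Exact binomial: n=26, k=23, p₀=1/5=0.2000
P(X≤23) from Σ C(n,i)·p₀^i·(1−p₀)^(n−i)
p-value (one-sided, H₁ less) = 1.00000
At α=0.1: p ≥ α → fail to reject H₀

reject H₀: no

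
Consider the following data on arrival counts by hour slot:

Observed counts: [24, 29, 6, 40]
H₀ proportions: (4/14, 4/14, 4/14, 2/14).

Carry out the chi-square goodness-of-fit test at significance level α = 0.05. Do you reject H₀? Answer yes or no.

n = 99; E_i = n·p_i = [28.29, 28.29, 28.29, 14.14]
χ² = (24−28.29)²/28.29 + (29−28.29)²/28.29 + (6−28.29)²/28.29 + (40−14.14)²/14.14 = 65.5000
df = 3
p-value (upper-tail) = 0.00000
At α=0.05: p < α → reject H₀

reject H₀: yes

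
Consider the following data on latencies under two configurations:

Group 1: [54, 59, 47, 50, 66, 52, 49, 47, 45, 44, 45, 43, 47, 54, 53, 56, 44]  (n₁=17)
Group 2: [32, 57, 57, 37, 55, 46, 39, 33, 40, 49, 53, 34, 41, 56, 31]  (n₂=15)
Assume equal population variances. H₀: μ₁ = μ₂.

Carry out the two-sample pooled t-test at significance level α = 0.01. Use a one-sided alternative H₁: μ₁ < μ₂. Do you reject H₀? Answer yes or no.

reject H₀: no

x̄₁=50.294, s₁=6.202, n₁=17
x̄₂=44.000, s₂=9.805, n₂=15
s_p² = [16·6.202² + 14·9.805²]/30 = 65.3843
SE = √(s_p²·(1/17+1/15)) = 2.8645
t = (50.294−44.000)/2.8645 = 2.1973
df = 30
p-value (one-sided, H₁ less) = 0.98207
At α=0.01: p ≥ α → fail to reject H₀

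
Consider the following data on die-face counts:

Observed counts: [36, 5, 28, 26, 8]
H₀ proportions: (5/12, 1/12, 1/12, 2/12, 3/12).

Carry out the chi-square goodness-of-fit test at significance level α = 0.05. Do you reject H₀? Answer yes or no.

reject H₀: yes

n = 103; E_i = n·p_i = [42.92, 8.58, 8.58, 17.17, 25.75]
χ² = (36−42.92)²/42.92 + (5−8.58)²/8.58 + (28−8.58)²/8.58 + (26−17.17)²/17.17 + (8−25.75)²/25.75 = 63.3146
df = 4
p-value (upper-tail) = 0.00000
At α=0.05: p < α → reject H₀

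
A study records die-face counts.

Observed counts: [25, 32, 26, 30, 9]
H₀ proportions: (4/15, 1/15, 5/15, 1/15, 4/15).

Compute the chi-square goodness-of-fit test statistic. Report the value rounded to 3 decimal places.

n = 122; E_i = n·p_i = [32.53, 8.13, 40.67, 8.13, 32.53]
χ² = (25−32.53)²/32.53 + (32−8.13)²/8.13 + (26−40.67)²/40.67 + (30−8.13)²/8.13 + (9−32.53)²/32.53 = 152.8811
df = 4

test statistic = 152.881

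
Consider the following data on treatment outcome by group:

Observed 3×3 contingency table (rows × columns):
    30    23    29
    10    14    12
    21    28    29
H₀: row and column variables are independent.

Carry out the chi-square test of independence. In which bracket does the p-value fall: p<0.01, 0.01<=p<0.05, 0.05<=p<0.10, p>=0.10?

Row totals [82, 36, 78], col totals [61, 65, 70], n=196
χ² = (30−25.52)²/25.52 + (23−27.19)²/27.19 + (29−29.29)²/29.29 + (10−11.20)²/11.20 + (14−11.94)²/11.94 + (12−12.86)²/12.86 + (21−24.28)²/24.28 + (28−25.87)²/25.87 + (29−27.86)²/27.86 = 2.6430
df = 4
p-value (upper-tail) = 0.61923
→ bracket: p>=0.10

p-value bracket: p>=0.10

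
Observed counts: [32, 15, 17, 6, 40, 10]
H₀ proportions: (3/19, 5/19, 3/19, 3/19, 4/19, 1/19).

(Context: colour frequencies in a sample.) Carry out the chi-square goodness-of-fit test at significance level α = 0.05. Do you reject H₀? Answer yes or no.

n = 120; E_i = n·p_i = [18.95, 31.58, 18.95, 18.95, 25.26, 6.32]
χ² = (32−18.95)²/18.95 + (15−31.58)²/31.58 + (17−18.95)²/18.95 + (6−18.95)²/18.95 + (40−25.26)²/25.26 + (10−6.32)²/6.32 = 37.4889
df = 5
p-value (upper-tail) = 0.00000
At α=0.05: p < α → reject H₀

reject H₀: yes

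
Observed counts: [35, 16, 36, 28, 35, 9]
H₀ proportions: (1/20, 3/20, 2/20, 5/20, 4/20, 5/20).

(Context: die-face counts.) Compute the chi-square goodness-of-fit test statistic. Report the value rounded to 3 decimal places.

n = 159; E_i = n·p_i = [7.95, 23.85, 15.90, 39.75, 31.80, 39.75]
χ² = (35−7.95)²/7.95 + (16−23.85)²/23.85 + (36−15.90)²/15.90 + (28−39.75)²/39.75 + (35−31.80)²/31.80 + (9−39.75)²/39.75 = 147.6143
df = 5

test statistic = 147.614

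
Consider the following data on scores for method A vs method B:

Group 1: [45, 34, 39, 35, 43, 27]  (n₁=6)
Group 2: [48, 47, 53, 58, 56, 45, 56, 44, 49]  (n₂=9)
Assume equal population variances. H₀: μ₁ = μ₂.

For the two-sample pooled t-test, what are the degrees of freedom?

degrees of freedom = 13

df = n₁ + n₂ − 2 = 6 + 9 − 2 = 13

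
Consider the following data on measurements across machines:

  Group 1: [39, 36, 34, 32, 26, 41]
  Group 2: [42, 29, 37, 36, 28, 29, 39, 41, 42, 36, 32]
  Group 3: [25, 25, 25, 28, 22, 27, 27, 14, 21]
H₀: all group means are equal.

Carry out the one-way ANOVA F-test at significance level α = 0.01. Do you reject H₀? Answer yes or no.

Group means [34.67, 35.55, 23.78], grand mean 31.269
SSB = Σnᵢ(x̄ᵢ−x̄)² = 775.499; SSW = ΣΣ(x−x̄ᵢ)² = 575.616
MSB = 775.499/2 = 387.7496; MSW = 575.616/23 = 25.0268
F = MSB/MSW = 15.4934
df = (2, 23)
p-value (upper-tail) = 0.00005
At α=0.01: p < α → reject H₀

reject H₀: yes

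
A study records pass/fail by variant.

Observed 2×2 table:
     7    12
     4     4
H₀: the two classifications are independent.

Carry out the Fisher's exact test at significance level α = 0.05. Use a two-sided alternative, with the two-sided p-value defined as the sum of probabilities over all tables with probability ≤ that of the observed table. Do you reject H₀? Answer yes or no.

Margins: r₁=19, r₂=8, c₁=11, c₂=16, n=27
p_obs = C(19,7)·C(8,4)/C(27,11); sum pmf over tables with pmf ≤ p_obs
p-value (two-sided) = 0.67536
At α=0.05: p ≥ α → fail to reject H₀

reject H₀: no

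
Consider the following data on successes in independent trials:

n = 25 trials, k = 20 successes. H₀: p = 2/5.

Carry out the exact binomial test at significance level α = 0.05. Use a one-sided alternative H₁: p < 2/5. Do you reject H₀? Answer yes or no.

reject H₀: no

Exact binomial: n=25, k=20, p₀=2/5=0.4000
P(X≤20) from Σ C(n,i)·p₀^i·(1−p₀)^(n−i)
p-value (one-sided, H₁ less) = 0.99999
At α=0.05: p ≥ α → fail to reject H₀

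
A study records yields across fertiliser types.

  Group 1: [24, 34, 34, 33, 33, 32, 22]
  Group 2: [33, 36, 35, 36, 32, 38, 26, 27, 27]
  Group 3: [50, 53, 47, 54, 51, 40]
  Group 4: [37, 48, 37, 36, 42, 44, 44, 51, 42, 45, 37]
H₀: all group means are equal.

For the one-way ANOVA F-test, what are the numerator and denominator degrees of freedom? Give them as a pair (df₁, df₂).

degrees of freedom = [3, 29]

k = 4 groups, N = 33 total
df = (k−1, N−k) = (4−1, 33−4) = (3, 29)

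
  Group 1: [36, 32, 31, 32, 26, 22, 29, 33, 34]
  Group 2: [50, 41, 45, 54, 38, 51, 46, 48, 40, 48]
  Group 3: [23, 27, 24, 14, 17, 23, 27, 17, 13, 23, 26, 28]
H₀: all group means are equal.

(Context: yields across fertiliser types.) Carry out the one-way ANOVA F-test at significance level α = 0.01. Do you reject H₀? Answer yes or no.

Group means [30.56, 46.10, 21.83], grand mean 32.194
SSB = Σnᵢ(x̄ᵢ−x̄)² = 3246.050; SSW = ΣΣ(x−x̄ᵢ)² = 690.789
MSB = 3246.050/2 = 1623.0249; MSW = 690.789/28 = 24.6710
F = MSB/MSW = 65.7867
df = (2, 28)
p-value (upper-tail) = 0.00000
At α=0.01: p < α → reject H₀

reject H₀: yes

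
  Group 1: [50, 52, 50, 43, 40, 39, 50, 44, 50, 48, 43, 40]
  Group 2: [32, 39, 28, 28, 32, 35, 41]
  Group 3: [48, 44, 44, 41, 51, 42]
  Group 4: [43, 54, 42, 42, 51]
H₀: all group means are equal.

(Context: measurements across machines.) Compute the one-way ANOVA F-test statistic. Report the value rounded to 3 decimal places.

Group means [45.75, 33.57, 45.00, 46.40], grand mean 42.867
SSB = Σnᵢ(x̄ᵢ−x̄)² = 794.302; SSW = ΣΣ(x−x̄ᵢ)² = 601.164
MSB = 794.302/3 = 264.7675; MSW = 601.164/26 = 23.1217
F = MSB/MSW = 11.4510
df = (3, 26)

test statistic = 11.451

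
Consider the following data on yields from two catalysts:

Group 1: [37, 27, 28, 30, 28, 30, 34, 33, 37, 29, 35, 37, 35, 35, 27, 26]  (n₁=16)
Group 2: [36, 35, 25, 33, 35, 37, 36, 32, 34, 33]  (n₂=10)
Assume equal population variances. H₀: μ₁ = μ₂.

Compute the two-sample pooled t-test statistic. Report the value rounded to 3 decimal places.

x̄₁=31.750, s₁=4.008, n₁=16
x̄₂=33.600, s₂=3.406, n₂=10
s_p² = [15·4.008² + 9·3.406²]/24 = 14.3917
SE = √(s_p²·(1/16+1/10)) = 1.5293
t = (31.750−33.600)/1.5293 = -1.2097
df = 24

test statistic = -1.210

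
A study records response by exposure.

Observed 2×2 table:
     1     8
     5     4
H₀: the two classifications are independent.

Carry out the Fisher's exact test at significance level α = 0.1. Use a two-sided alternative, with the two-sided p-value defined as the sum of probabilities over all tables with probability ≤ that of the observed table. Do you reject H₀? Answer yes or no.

Margins: r₁=9, r₂=9, c₁=6, c₂=12, n=18
p_obs = C(9,1)·C(9,5)/C(18,6); sum pmf over tables with pmf ≤ p_obs
p-value (two-sided) = 0.13122
At α=0.1: p ≥ α → fail to reject H₀

reject H₀: no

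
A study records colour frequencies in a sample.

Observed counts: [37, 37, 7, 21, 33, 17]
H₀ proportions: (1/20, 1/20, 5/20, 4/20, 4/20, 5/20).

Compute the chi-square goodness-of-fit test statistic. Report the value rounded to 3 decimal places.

test statistic = 267.487

n = 152; E_i = n·p_i = [7.60, 7.60, 38.00, 30.40, 30.40, 38.00]
χ² = (37−7.60)²/7.60 + (37−7.60)²/7.60 + (7−38.00)²/38.00 + (21−30.40)²/30.40 + (33−30.40)²/30.40 + (17−38.00)²/38.00 = 267.4868
df = 5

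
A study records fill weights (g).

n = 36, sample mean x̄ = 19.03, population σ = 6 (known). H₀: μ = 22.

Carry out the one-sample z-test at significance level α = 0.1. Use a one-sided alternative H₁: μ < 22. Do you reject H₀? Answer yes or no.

SE = σ/√n = 6/√36 = 1.0000
z = (x̄−μ₀)/SE = (19.03−22)/1.0000 = -2.9700
p-value (one-sided, H₁ less) = 0.00149
At α=0.1: p < α → reject H₀

reject H₀: yes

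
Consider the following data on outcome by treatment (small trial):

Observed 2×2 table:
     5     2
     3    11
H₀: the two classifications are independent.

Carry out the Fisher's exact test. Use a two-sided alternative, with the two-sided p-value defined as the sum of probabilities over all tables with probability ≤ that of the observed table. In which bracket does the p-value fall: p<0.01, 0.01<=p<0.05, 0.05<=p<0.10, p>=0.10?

p-value bracket: 0.05<=p<0.10

Margins: r₁=7, r₂=14, c₁=8, c₂=13, n=21
p_obs = C(7,5)·C(14,3)/C(21,8); sum pmf over tables with pmf ≤ p_obs
p-value (two-sided) = 0.05552
→ bracket: 0.05<=p<0.10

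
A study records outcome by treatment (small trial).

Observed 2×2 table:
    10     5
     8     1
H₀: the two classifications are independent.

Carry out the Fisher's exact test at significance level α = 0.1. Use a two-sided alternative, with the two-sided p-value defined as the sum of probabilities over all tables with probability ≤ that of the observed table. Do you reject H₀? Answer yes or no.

reject H₀: no

Margins: r₁=15, r₂=9, c₁=18, c₂=6, n=24
p_obs = C(15,10)·C(9,8)/C(24,18); sum pmf over tables with pmf ≤ p_obs
p-value (two-sided) = 0.35095
At α=0.1: p ≥ α → fail to reject H₀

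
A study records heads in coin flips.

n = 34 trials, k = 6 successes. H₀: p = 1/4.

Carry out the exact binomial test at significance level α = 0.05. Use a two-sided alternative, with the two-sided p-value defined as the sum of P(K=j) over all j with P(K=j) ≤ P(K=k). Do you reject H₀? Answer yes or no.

Exact binomial: n=34, k=6, p₀=1/4=0.2500
P(X=j) = C(n,j)·p₀^j·(1−p₀)^(n−j); p = Σ P(X=j) over j with P(X=j) ≤ P(X=6)
p-value (two-sided) = 0.42859
At α=0.05: p ≥ α → fail to reject H₀

reject H₀: no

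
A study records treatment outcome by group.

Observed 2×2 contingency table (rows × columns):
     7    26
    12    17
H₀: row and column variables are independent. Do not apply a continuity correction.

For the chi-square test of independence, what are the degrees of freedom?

degrees of freedom = 1

df = (r−1)(c−1) = (2−1)·(2−1) = 1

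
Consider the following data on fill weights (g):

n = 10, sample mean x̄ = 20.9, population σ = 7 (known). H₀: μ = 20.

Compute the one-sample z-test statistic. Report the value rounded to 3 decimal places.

SE = σ/√n = 7/√10 = 2.2136
z = (x̄−μ₀)/SE = (20.9−20)/2.2136 = 0.4066

test statistic = 0.407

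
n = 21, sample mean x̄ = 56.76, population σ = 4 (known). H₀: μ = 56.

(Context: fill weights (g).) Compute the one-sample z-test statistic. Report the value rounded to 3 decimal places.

test statistic = 0.871

SE = σ/√n = 4/√21 = 0.8729
z = (x̄−μ₀)/SE = (56.76−56)/0.8729 = 0.8707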